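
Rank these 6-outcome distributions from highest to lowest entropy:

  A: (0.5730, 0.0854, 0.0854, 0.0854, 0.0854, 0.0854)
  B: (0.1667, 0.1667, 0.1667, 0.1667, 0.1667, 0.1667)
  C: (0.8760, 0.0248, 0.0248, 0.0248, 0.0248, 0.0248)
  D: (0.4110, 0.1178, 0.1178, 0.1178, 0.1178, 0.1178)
B > D > A > C

Key insight: Entropy is maximized by uniform distributions and minimized by concentrated distributions.

Entropies:
  H(A) = 1.9760 bits
  H(B) = 2.5850 bits
  H(C) = 0.8287 bits
  H(D) = 2.3446 bits

Ranking: B > D > A > C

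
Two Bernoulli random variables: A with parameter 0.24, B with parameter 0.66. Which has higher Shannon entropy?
B

For binary distributions, entropy is maximized at p=0.5 and decreases as p moves toward 0 or 1.

H(A) = H(0.24) = 0.7950 bits
H(B) = H(0.66) = 0.9248 bits

Distribution B (p=0.66) is closer to uniform (p=0.5), so it has higher entropy.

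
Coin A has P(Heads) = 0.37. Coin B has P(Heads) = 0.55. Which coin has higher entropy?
B

For binary distributions, entropy is maximized at p=0.5 and decreases as p moves toward 0 or 1.

H(A) = H(0.37) = 0.9507 bits
H(B) = H(0.55) = 0.9928 bits

Distribution B (p=0.55) is closer to uniform (p=0.5), so it has higher entropy.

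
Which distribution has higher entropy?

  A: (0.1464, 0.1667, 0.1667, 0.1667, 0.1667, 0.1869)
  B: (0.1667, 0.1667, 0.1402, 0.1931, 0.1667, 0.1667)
A

Both distributions are close to uniform, making this a harder comparison.

H(A) = 2.5814 bits
H(B) = 2.5789 bits

The distribution closer to uniform has higher entropy.
Answer: A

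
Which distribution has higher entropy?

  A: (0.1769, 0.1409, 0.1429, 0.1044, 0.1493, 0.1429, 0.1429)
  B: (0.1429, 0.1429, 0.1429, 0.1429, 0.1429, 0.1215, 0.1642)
B

Both distributions are close to uniform, making this a harder comparison.

H(A) = 2.7934 bits
H(B) = 2.8027 bits

The distribution closer to uniform has higher entropy.
Answer: B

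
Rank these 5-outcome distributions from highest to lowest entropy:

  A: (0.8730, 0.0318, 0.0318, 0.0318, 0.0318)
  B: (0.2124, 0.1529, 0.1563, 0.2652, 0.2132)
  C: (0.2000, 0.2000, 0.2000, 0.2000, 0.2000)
C > B > A

Key insight: Entropy is maximized by uniform distributions and minimized by concentrated distributions.

- Uniform distributions have maximum entropy log₂(5) = 2.3219 bits
- The more "peaked" or concentrated a distribution, the lower its entropy

Entropies:
  H(A) = 0.8032 bits
  H(B) = 2.2907 bits
  H(C) = 2.3219 bits

Ranking: C > B > A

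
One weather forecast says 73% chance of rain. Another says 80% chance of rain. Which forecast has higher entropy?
73% forecast

Treat each forecast as a Bernoulli distribution. Binary entropy is maximized at p=0.5 and falls off symmetrically toward 0 or 1. The 73% forecast is closer to 50%, so it is more uncertain. H(73%) ≈ 0.841 bits, H(80%) ≈ 0.722 bits.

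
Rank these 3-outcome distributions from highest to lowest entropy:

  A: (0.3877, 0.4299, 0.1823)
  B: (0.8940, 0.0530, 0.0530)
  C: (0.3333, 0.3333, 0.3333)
C > A > B

Key insight: Entropy is maximized by uniform distributions and minimized by concentrated distributions.

- Uniform distributions have maximum entropy log₂(3) = 1.5850 bits
- The more "peaked" or concentrated a distribution, the lower its entropy

Entropies:
  H(A) = 1.5012 bits
  H(B) = 0.5937 bits
  H(C) = 1.5850 bits

Ranking: C > A > B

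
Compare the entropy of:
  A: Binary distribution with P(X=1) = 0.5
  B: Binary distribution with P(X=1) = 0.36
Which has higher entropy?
A

For binary distributions, entropy is maximized at p=0.5 and decreases as p moves toward 0 or 1.

H(A) = H(0.5) = 1.0000 bits
H(B) = H(0.36) = 0.9427 bits

Distribution A (p=0.5) is closer to uniform (p=0.5), so it has higher entropy.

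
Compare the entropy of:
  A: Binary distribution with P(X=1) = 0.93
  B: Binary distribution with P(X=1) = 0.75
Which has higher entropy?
B

For binary distributions, entropy is maximized at p=0.5 and decreases as p moves toward 0 or 1.

H(A) = H(0.93) = 0.3659 bits
H(B) = H(0.75) = 0.8113 bits

Distribution B (p=0.75) is closer to uniform (p=0.5), so it has higher entropy.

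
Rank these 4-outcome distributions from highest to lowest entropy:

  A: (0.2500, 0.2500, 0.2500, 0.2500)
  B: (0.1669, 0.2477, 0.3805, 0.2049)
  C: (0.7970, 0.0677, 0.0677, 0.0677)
A > B > C

Key insight: Entropy is maximized by uniform distributions and minimized by concentrated distributions.

- Uniform distributions have maximum entropy log₂(4) = 2.0000 bits
- The more "peaked" or concentrated a distribution, the lower its entropy

Entropies:
  H(A) = 2.0000 bits
  H(B) = 1.9289 bits
  H(C) = 1.0496 bits

Ranking: A > B > C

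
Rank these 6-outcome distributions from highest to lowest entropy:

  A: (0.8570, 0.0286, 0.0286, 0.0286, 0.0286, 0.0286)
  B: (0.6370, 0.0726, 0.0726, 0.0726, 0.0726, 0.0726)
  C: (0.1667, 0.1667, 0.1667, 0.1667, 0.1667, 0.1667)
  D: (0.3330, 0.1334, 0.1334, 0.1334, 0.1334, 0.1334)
C > D > B > A

Key insight: Entropy is maximized by uniform distributions and minimized by concentrated distributions.

Entropies:
  H(A) = 0.9241 bits
  H(B) = 1.7880 bits
  H(C) = 2.5850 bits
  H(D) = 2.4667 bits

Ranking: C > D > B > A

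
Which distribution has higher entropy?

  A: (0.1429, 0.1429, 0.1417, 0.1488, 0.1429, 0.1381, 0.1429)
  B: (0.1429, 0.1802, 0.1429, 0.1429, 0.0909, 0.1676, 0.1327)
A

Both distributions are close to uniform, making this a harder comparison.

H(A) = 2.8071 bits
H(B) = 2.7817 bits

The distribution closer to uniform has higher entropy.
Answer: A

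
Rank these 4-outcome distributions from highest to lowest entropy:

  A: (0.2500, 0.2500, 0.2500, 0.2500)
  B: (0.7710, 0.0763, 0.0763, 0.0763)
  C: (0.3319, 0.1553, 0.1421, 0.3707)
A > C > B

Key insight: Entropy is maximized by uniform distributions and minimized by concentrated distributions.

- Uniform distributions have maximum entropy log₂(4) = 2.0000 bits
- The more "peaked" or concentrated a distribution, the lower its entropy

Entropies:
  H(A) = 2.0000 bits
  H(B) = 1.1392 bits
  H(C) = 1.8761 bits

Ranking: A > C > B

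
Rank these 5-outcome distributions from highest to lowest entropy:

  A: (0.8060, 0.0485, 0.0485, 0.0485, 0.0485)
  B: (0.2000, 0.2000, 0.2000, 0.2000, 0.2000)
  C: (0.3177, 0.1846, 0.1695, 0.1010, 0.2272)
B > C > A

Key insight: Entropy is maximized by uniform distributions and minimized by concentrated distributions.

- Uniform distributions have maximum entropy log₂(5) = 2.3219 bits
- The more "peaked" or concentrated a distribution, the lower its entropy

Entropies:
  H(A) = 1.0978 bits
  H(B) = 2.3219 bits
  H(C) = 2.2294 bits

Ranking: B > C > A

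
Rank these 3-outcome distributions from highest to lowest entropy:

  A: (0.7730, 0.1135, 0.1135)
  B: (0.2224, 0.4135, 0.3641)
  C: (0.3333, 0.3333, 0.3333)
C > B > A

Key insight: Entropy is maximized by uniform distributions and minimized by concentrated distributions.

- Uniform distributions have maximum entropy log₂(3) = 1.5850 bits
- The more "peaked" or concentrated a distribution, the lower its entropy

Entropies:
  H(A) = 0.9997 bits
  H(B) = 1.5398 bits
  H(C) = 1.5850 bits

Ranking: C > B > A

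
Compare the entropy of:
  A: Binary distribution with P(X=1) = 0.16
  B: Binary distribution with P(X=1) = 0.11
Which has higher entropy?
A

For binary distributions, entropy is maximized at p=0.5 and decreases as p moves toward 0 or 1.

H(A) = H(0.16) = 0.6343 bits
H(B) = H(0.11) = 0.4999 bits

Distribution A (p=0.16) is closer to uniform (p=0.5), so it has higher entropy.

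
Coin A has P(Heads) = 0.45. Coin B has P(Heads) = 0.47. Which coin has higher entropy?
B

For binary distributions, entropy is maximized at p=0.5 and decreases as p moves toward 0 or 1.

H(A) = H(0.45) = 0.9928 bits
H(B) = H(0.47) = 0.9974 bits

Distribution B (p=0.47) is closer to uniform (p=0.5), so it has higher entropy.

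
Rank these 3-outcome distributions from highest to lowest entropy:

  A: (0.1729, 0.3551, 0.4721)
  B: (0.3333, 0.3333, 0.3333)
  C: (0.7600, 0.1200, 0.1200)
B > A > C

Key insight: Entropy is maximized by uniform distributions and minimized by concentrated distributions.

- Uniform distributions have maximum entropy log₂(3) = 1.5850 bits
- The more "peaked" or concentrated a distribution, the lower its entropy

Entropies:
  H(A) = 1.4794 bits
  H(B) = 1.5850 bits
  H(C) = 1.0350 bits

Ranking: B > A > C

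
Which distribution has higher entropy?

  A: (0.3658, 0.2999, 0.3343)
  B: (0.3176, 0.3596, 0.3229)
B

Both distributions are close to uniform, making this a harder comparison.

H(A) = 1.5802 bits
H(B) = 1.5827 bits

The distribution closer to uniform has higher entropy.
Answer: B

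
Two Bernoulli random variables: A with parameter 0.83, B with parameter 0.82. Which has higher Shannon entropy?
B

For binary distributions, entropy is maximized at p=0.5 and decreases as p moves toward 0 or 1.

H(A) = H(0.83) = 0.6577 bits
H(B) = H(0.82) = 0.6801 bits

Distribution B (p=0.82) is closer to uniform (p=0.5), so it has higher entropy.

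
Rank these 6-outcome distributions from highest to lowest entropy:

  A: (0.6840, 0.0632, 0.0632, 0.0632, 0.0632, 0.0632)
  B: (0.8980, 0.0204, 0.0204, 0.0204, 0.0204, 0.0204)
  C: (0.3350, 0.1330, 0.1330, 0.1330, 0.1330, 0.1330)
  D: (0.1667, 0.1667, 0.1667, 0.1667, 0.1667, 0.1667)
D > C > A > B

Key insight: Entropy is maximized by uniform distributions and minimized by concentrated distributions.

Entropies:
  H(A) = 1.6337 bits
  H(B) = 0.7121 bits
  H(C) = 2.4640 bits
  H(D) = 2.5850 bits

Ranking: D > C > A > B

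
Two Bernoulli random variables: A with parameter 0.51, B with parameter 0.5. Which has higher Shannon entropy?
B

For binary distributions, entropy is maximized at p=0.5 and decreases as p moves toward 0 or 1.

H(A) = H(0.51) = 0.9997 bits
H(B) = H(0.5) = 1.0000 bits

Distribution B (p=0.5) is closer to uniform (p=0.5), so it has higher entropy.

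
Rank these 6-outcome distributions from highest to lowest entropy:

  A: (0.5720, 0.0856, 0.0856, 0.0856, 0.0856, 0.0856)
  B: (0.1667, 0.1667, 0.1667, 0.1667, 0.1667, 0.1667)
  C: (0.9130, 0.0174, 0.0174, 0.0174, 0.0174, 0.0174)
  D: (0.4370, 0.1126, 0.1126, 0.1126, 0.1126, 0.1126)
B > D > A > C

Key insight: Entropy is maximized by uniform distributions and minimized by concentrated distributions.

Entropies:
  H(A) = 1.9788 bits
  H(B) = 2.5850 bits
  H(C) = 0.6284 bits
  H(D) = 2.2958 bits

Ranking: B > D > A > C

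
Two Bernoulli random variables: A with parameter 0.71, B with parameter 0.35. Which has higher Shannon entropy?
B

For binary distributions, entropy is maximized at p=0.5 and decreases as p moves toward 0 or 1.

H(A) = H(0.71) = 0.8687 bits
H(B) = H(0.35) = 0.9341 bits

Distribution B (p=0.35) is closer to uniform (p=0.5), so it has higher entropy.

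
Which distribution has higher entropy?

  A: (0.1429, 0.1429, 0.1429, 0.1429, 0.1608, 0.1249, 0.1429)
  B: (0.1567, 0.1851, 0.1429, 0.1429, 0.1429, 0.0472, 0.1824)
A

Both distributions are close to uniform, making this a harder comparison.

H(A) = 2.8041 bits
H(B) = 2.7284 bits

The distribution closer to uniform has higher entropy.
Answer: A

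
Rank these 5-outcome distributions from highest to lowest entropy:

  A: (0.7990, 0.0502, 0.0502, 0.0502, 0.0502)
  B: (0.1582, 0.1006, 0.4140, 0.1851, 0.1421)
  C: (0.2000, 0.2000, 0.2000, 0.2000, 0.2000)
C > B > A

Key insight: Entropy is maximized by uniform distributions and minimized by concentrated distributions.

- Uniform distributions have maximum entropy log₂(5) = 2.3219 bits
- The more "peaked" or concentrated a distribution, the lower its entropy

Entropies:
  H(A) = 1.1259 bits
  H(B) = 2.1314 bits
  H(C) = 2.3219 bits

Ranking: C > B > A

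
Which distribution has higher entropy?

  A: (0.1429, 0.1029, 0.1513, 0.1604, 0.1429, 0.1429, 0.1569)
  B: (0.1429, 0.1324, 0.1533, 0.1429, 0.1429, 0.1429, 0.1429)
B

Both distributions are close to uniform, making this a harder comparison.

H(A) = 2.7956 bits
H(B) = 2.8063 bits

The distribution closer to uniform has higher entropy.
Answer: B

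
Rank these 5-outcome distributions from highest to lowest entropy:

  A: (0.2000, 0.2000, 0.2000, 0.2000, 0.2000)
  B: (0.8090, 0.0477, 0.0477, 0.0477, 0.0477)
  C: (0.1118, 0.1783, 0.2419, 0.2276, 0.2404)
A > C > B

Key insight: Entropy is maximized by uniform distributions and minimized by concentrated distributions.

- Uniform distributions have maximum entropy log₂(5) = 2.3219 bits
- The more "peaked" or concentrated a distribution, the lower its entropy

Entropies:
  H(A) = 2.3219 bits
  H(B) = 1.0856 bits
  H(C) = 2.2726 bits

Ranking: A > C > B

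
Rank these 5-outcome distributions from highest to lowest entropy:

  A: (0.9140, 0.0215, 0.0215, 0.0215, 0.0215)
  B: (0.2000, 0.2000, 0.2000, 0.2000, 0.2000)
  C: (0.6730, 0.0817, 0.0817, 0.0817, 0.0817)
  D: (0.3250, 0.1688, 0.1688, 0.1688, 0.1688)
B > D > C > A

Key insight: Entropy is maximized by uniform distributions and minimized by concentrated distributions.

Entropies:
  H(A) = 0.5950 bits
  H(B) = 2.3219 bits
  H(C) = 1.5658 bits
  H(D) = 2.2597 bits

Ranking: B > D > C > A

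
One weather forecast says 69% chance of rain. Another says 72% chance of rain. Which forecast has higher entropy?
69% forecast

Treat each forecast as a Bernoulli distribution. Binary entropy is maximized at p=0.5 and falls off symmetrically toward 0 or 1. The 69% forecast is closer to 50%, so it is more uncertain. H(69%) ≈ 0.893 bits, H(72%) ≈ 0.855 bits.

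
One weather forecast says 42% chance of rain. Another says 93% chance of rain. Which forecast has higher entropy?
42% forecast

Treat each forecast as a Bernoulli distribution. Binary entropy is maximized at p=0.5 and falls off symmetrically toward 0 or 1. The 42% forecast is closer to 50%, so it is more uncertain. H(42%) ≈ 0.981 bits, H(93%) ≈ 0.366 bits.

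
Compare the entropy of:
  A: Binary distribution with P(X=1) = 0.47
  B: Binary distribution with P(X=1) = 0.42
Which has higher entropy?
A

For binary distributions, entropy is maximized at p=0.5 and decreases as p moves toward 0 or 1.

H(A) = H(0.47) = 0.9974 bits
H(B) = H(0.42) = 0.9815 bits

Distribution A (p=0.47) is closer to uniform (p=0.5), so it has higher entropy.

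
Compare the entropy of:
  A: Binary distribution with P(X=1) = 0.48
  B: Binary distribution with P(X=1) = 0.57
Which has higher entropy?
A

For binary distributions, entropy is maximized at p=0.5 and decreases as p moves toward 0 or 1.

H(A) = H(0.48) = 0.9988 bits
H(B) = H(0.57) = 0.9858 bits

Distribution A (p=0.48) is closer to uniform (p=0.5), so it has higher entropy.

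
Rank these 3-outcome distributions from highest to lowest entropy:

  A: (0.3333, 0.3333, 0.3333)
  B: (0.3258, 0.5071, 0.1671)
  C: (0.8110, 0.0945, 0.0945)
A > B > C

Key insight: Entropy is maximized by uniform distributions and minimized by concentrated distributions.

- Uniform distributions have maximum entropy log₂(3) = 1.5850 bits
- The more "peaked" or concentrated a distribution, the lower its entropy

Entropies:
  H(A) = 1.5850 bits
  H(B) = 1.4552 bits
  H(C) = 0.8884 bits

Ranking: A > B > C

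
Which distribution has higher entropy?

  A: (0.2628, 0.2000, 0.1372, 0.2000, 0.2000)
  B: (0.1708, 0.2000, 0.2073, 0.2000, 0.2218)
B

Both distributions are close to uniform, making this a harder comparison.

H(A) = 2.2930 bits
H(B) = 2.3168 bits

The distribution closer to uniform has higher entropy.
Answer: B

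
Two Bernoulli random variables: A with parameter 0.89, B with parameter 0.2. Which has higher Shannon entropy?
B

For binary distributions, entropy is maximized at p=0.5 and decreases as p moves toward 0 or 1.

H(A) = H(0.89) = 0.4999 bits
H(B) = H(0.2) = 0.7219 bits

Distribution B (p=0.2) is closer to uniform (p=0.5), so it has higher entropy.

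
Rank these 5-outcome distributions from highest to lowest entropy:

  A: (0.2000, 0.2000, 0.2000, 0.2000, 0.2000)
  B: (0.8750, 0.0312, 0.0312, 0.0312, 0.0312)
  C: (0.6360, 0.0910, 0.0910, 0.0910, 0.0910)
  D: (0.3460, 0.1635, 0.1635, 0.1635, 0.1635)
A > D > C > B

Key insight: Entropy is maximized by uniform distributions and minimized by concentrated distributions.

Entropies:
  H(A) = 2.3219 bits
  H(B) = 0.7936 bits
  H(C) = 1.6740 bits
  H(D) = 2.2384 bits

Ranking: A > D > C > B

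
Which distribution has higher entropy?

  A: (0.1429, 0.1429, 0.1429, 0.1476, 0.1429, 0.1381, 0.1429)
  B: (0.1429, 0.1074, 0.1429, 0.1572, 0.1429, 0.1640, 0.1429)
A

Both distributions are close to uniform, making this a harder comparison.

H(A) = 2.8071 bits
H(B) = 2.7973 bits

The distribution closer to uniform has higher entropy.
Answer: A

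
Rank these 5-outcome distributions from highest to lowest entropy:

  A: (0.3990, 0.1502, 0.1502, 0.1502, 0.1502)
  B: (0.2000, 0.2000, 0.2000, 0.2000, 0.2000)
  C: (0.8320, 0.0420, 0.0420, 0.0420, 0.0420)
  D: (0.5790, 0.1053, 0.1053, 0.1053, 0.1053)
B > A > D > C

Key insight: Entropy is maximized by uniform distributions and minimized by concentrated distributions.

Entropies:
  H(A) = 2.1724 bits
  H(B) = 2.3219 bits
  H(C) = 0.9891 bits
  H(D) = 1.8239 bits

Ranking: B > A > D > C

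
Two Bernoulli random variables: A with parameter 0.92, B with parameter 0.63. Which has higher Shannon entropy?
B

For binary distributions, entropy is maximized at p=0.5 and decreases as p moves toward 0 or 1.

H(A) = H(0.92) = 0.4022 bits
H(B) = H(0.63) = 0.9507 bits

Distribution B (p=0.63) is closer to uniform (p=0.5), so it has higher entropy.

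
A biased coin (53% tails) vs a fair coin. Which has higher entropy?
Fair coin

The fair coin is uniform (p=0.5), maximizing binary entropy at 1 bit. The biased coin has H(0.53) ≈ 0.997 bits — its outcome is more predictable, so its entropy is lower.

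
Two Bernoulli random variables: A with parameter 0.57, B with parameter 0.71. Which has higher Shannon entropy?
A

For binary distributions, entropy is maximized at p=0.5 and decreases as p moves toward 0 or 1.

H(A) = H(0.57) = 0.9858 bits
H(B) = H(0.71) = 0.8687 bits

Distribution A (p=0.57) is closer to uniform (p=0.5), so it has higher entropy.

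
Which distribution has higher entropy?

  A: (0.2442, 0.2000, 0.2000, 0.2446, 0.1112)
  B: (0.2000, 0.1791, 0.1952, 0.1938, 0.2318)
B

Both distributions are close to uniform, making this a harder comparison.

H(A) = 2.2747 bits
H(B) = 2.3166 bits

The distribution closer to uniform has higher entropy.
Answer: B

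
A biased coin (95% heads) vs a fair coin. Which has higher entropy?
Fair coin

The fair coin is uniform (p=0.5), maximizing binary entropy at 1 bit. The biased coin has H(0.95) ≈ 0.286 bits — its outcome is more predictable, so its entropy is lower.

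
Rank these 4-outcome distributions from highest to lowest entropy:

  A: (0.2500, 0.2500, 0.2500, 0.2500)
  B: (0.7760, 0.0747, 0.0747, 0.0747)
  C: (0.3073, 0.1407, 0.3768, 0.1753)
A > C > B

Key insight: Entropy is maximized by uniform distributions and minimized by concentrated distributions.

- Uniform distributions have maximum entropy log₂(4) = 2.0000 bits
- The more "peaked" or concentrated a distribution, the lower its entropy

Entropies:
  H(A) = 2.0000 bits
  H(B) = 1.1224 bits
  H(C) = 1.8921 bits

Ranking: A > C > B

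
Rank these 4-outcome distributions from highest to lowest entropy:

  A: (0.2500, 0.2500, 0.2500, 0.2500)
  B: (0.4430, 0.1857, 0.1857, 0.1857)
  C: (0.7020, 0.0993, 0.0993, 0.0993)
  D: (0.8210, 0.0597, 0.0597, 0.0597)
A > B > C > D

Key insight: Entropy is maximized by uniform distributions and minimized by concentrated distributions.

Entropies:
  H(A) = 2.0000 bits
  H(B) = 1.8734 bits
  H(C) = 1.3512 bits
  H(D) = 0.9616 bits

Ranking: A > B > C > D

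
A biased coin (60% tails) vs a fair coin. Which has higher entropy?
Fair coin

The fair coin is uniform (p=0.5), maximizing binary entropy at 1 bit. The biased coin has H(0.60) ≈ 0.971 bits — its outcome is more predictable, so its entropy is lower.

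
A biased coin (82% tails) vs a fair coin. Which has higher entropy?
Fair coin

The fair coin is uniform (p=0.5), maximizing binary entropy at 1 bit. The biased coin has H(0.82) ≈ 0.680 bits — its outcome is more predictable, so its entropy is lower.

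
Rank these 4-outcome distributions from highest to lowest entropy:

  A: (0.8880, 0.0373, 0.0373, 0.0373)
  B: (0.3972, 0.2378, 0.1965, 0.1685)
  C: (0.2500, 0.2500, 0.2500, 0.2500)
C > B > A

Key insight: Entropy is maximized by uniform distributions and minimized by concentrated distributions.

- Uniform distributions have maximum entropy log₂(4) = 2.0000 bits
- The more "peaked" or concentrated a distribution, the lower its entropy

Entropies:
  H(A) = 0.6834 bits
  H(B) = 1.9161 bits
  H(C) = 2.0000 bits

Ranking: C > B > A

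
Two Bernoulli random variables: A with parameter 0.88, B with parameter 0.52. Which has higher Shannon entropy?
B

For binary distributions, entropy is maximized at p=0.5 and decreases as p moves toward 0 or 1.

H(A) = H(0.88) = 0.5294 bits
H(B) = H(0.52) = 0.9988 bits

Distribution B (p=0.52) is closer to uniform (p=0.5), so it has higher entropy.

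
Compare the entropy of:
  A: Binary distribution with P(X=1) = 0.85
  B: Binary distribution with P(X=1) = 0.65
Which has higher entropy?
B

For binary distributions, entropy is maximized at p=0.5 and decreases as p moves toward 0 or 1.

H(A) = H(0.85) = 0.6098 bits
H(B) = H(0.65) = 0.9341 bits

Distribution B (p=0.65) is closer to uniform (p=0.5), so it has higher entropy.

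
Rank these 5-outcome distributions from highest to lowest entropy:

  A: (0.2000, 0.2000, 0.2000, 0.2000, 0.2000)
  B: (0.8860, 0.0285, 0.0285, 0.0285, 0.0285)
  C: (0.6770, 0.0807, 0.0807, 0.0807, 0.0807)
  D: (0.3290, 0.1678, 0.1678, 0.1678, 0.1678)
A > D > C > B

Key insight: Entropy is maximized by uniform distributions and minimized by concentrated distributions.

Entropies:
  H(A) = 2.3219 bits
  H(B) = 0.7399 bits
  H(C) = 1.5536 bits
  H(D) = 2.2559 bits

Ranking: A > D > C > B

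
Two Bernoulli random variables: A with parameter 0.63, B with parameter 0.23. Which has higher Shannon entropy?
A

For binary distributions, entropy is maximized at p=0.5 and decreases as p moves toward 0 or 1.

H(A) = H(0.63) = 0.9507 bits
H(B) = H(0.23) = 0.7780 bits

Distribution A (p=0.63) is closer to uniform (p=0.5), so it has higher entropy.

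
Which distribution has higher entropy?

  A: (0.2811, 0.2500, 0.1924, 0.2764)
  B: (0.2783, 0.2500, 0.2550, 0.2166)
B

Both distributions are close to uniform, making this a harder comparison.

H(A) = 1.9850 bits
H(B) = 1.9943 bits

The distribution closer to uniform has higher entropy.
Answer: B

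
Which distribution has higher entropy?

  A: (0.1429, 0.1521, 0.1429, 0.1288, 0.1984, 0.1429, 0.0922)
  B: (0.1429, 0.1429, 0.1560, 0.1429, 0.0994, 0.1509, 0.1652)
B

Both distributions are close to uniform, making this a harder comparison.

H(A) = 2.7772 bits
H(B) = 2.7931 bits

The distribution closer to uniform has higher entropy.
Answer: B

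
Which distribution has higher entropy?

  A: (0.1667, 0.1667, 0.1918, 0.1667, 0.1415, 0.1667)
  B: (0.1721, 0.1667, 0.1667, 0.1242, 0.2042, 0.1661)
A

Both distributions are close to uniform, making this a harder comparison.

H(A) = 2.5795 bits
H(B) = 2.5706 bits

The distribution closer to uniform has higher entropy.
Answer: A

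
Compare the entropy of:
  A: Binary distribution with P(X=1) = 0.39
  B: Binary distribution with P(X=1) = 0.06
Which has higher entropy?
A

For binary distributions, entropy is maximized at p=0.5 and decreases as p moves toward 0 or 1.

H(A) = H(0.39) = 0.9648 bits
H(B) = H(0.06) = 0.3274 bits

Distribution A (p=0.39) is closer to uniform (p=0.5), so it has higher entropy.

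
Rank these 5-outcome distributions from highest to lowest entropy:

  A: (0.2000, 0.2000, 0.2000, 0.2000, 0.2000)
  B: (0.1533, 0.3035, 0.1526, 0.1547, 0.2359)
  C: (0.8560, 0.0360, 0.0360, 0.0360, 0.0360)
A > B > C

Key insight: Entropy is maximized by uniform distributions and minimized by concentrated distributions.

- Uniform distributions have maximum entropy log₂(5) = 2.3219 bits
- The more "peaked" or concentrated a distribution, the lower its entropy

Entropies:
  H(A) = 2.3219 bits
  H(B) = 2.2588 bits
  H(C) = 0.8826 bits

Ranking: A > B > C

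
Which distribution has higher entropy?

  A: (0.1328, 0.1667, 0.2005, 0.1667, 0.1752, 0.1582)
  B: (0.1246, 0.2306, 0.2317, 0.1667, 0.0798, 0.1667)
A

Both distributions are close to uniform, making this a harder comparison.

H(A) = 2.5744 bits
H(B) = 2.5039 bits

The distribution closer to uniform has higher entropy.
Answer: A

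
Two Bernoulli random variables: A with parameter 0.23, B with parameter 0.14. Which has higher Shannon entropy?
A

For binary distributions, entropy is maximized at p=0.5 and decreases as p moves toward 0 or 1.

H(A) = H(0.23) = 0.7780 bits
H(B) = H(0.14) = 0.5842 bits

Distribution A (p=0.23) is closer to uniform (p=0.5), so it has higher entropy.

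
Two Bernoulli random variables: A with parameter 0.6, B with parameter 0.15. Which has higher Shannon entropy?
A

For binary distributions, entropy is maximized at p=0.5 and decreases as p moves toward 0 or 1.

H(A) = H(0.6) = 0.9710 bits
H(B) = H(0.15) = 0.6098 bits

Distribution A (p=0.6) is closer to uniform (p=0.5), so it has higher entropy.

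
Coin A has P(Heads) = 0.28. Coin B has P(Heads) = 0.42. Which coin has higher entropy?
B

For binary distributions, entropy is maximized at p=0.5 and decreases as p moves toward 0 or 1.

H(A) = H(0.28) = 0.8555 bits
H(B) = H(0.42) = 0.9815 bits

Distribution B (p=0.42) is closer to uniform (p=0.5), so it has higher entropy.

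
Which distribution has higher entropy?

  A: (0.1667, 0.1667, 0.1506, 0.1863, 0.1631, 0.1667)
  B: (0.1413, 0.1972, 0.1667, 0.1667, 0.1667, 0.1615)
A

Both distributions are close to uniform, making this a harder comparison.

H(A) = 2.5822 bits
H(B) = 2.5781 bits

The distribution closer to uniform has higher entropy.
Answer: A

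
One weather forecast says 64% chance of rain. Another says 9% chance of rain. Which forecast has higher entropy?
64% forecast

Treat each forecast as a Bernoulli distribution. Binary entropy is maximized at p=0.5 and falls off symmetrically toward 0 or 1. The 64% forecast is closer to 50%, so it is more uncertain. H(64%) ≈ 0.943 bits, H(9%) ≈ 0.436 bits.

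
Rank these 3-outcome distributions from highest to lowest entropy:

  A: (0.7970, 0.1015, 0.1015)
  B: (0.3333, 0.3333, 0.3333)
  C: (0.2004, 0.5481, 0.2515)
B > C > A

Key insight: Entropy is maximized by uniform distributions and minimized by concentrated distributions.

- Uniform distributions have maximum entropy log₂(3) = 1.5850 bits
- The more "peaked" or concentrated a distribution, the lower its entropy

Entropies:
  H(A) = 0.9309 bits
  H(B) = 1.5850 bits
  H(C) = 1.4411 bits

Ranking: B > C > A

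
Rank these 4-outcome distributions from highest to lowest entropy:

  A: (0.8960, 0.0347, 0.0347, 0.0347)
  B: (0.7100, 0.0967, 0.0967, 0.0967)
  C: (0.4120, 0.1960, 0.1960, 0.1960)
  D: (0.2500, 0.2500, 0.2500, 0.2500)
D > C > B > A

Key insight: Entropy is maximized by uniform distributions and minimized by concentrated distributions.

Entropies:
  H(A) = 0.6464 bits
  H(B) = 1.3284 bits
  H(C) = 1.9095 bits
  H(D) = 2.0000 bits

Ranking: D > C > B > A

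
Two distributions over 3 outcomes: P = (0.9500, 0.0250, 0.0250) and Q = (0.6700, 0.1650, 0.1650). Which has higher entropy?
Q

P is highly concentrated on one outcome (95%), making it nearly deterministic. Q spreads its mass more evenly (max 67%). The more spread-out distribution has higher entropy: H(P) ≈ 0.336 bits, H(Q) ≈ 1.245 bits.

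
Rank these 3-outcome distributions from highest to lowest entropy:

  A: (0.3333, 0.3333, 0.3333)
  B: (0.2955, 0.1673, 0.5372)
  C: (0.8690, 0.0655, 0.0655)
A > B > C

Key insight: Entropy is maximized by uniform distributions and minimized by concentrated distributions.

- Uniform distributions have maximum entropy log₂(3) = 1.5850 bits
- The more "peaked" or concentrated a distribution, the lower its entropy

Entropies:
  H(A) = 1.5850 bits
  H(B) = 1.4329 bits
  H(C) = 0.6912 bits

Ranking: A > B > C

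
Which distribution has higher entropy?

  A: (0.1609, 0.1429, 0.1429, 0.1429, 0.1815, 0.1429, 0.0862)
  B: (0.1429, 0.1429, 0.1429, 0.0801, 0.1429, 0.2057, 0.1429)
A

Both distributions are close to uniform, making this a harder comparison.

H(A) = 2.7799 bits
H(B) = 2.7661 bits

The distribution closer to uniform has higher entropy.
Answer: A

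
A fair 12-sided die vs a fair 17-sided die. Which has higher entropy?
17-sided die

Both are uniform distributions; for uniform over n outcomes, H = log₂(n). H(12-sided) = log₂(12) = 3.585 bits and H(17-sided) = log₂(17) = 4.087 bits. More outcomes in a uniform distribution means higher entropy.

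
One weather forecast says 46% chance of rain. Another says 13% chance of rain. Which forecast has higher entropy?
46% forecast

Treat each forecast as a Bernoulli distribution. Binary entropy is maximized at p=0.5 and falls off symmetrically toward 0 or 1. The 46% forecast is closer to 50%, so it is more uncertain. H(46%) ≈ 0.995 bits, H(13%) ≈ 0.557 bits.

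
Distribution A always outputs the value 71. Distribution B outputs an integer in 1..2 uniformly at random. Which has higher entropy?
B

A is deterministic, so H(A) = 0. B is uniform over 2 outcomes, so H(B) = log₂(2) = 1.000 bits. Any distribution with genuine randomness has higher entropy than a deterministic one.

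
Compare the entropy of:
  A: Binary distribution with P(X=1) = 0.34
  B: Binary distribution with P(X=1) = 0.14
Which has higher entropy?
A

For binary distributions, entropy is maximized at p=0.5 and decreases as p moves toward 0 or 1.

H(A) = H(0.34) = 0.9248 bits
H(B) = H(0.14) = 0.5842 bits

Distribution A (p=0.34) is closer to uniform (p=0.5), so it has higher entropy.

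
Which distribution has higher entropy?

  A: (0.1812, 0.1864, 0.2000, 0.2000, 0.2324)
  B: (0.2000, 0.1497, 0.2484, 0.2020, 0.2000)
A

Both distributions are close to uniform, making this a harder comparison.

H(A) = 2.3163 bits
H(B) = 2.3041 bits

The distribution closer to uniform has higher entropy.
Answer: A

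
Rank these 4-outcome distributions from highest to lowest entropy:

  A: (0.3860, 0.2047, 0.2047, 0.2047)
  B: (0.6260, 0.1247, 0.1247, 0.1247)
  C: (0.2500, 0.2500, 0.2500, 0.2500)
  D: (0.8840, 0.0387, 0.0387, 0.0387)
C > A > B > D

Key insight: Entropy is maximized by uniform distributions and minimized by concentrated distributions.

Entropies:
  H(A) = 1.9353 bits
  H(B) = 1.5465 bits
  H(C) = 2.0000 bits
  H(D) = 0.7016 bits

Ranking: C > A > B > D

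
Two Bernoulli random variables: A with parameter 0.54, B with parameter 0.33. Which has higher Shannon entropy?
A

For binary distributions, entropy is maximized at p=0.5 and decreases as p moves toward 0 or 1.

H(A) = H(0.54) = 0.9954 bits
H(B) = H(0.33) = 0.9149 bits

Distribution A (p=0.54) is closer to uniform (p=0.5), so it has higher entropy.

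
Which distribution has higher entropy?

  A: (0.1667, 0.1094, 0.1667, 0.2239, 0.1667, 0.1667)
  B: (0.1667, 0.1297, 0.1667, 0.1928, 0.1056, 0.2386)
A

Both distributions are close to uniform, making this a harder comparison.

H(A) = 2.5560 bits
H(B) = 2.5375 bits

The distribution closer to uniform has higher entropy.
Answer: A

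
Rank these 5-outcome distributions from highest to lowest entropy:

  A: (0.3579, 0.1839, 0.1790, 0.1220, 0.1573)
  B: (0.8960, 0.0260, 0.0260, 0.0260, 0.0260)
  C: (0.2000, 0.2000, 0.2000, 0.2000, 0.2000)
C > A > B

Key insight: Entropy is maximized by uniform distributions and minimized by concentrated distributions.

- Uniform distributions have maximum entropy log₂(5) = 2.3219 bits
- The more "peaked" or concentrated a distribution, the lower its entropy

Entropies:
  H(A) = 2.2140 bits
  H(B) = 0.6895 bits
  H(C) = 2.3219 bits

Ranking: C > A > B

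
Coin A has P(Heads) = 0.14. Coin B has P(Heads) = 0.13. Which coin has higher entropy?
A

For binary distributions, entropy is maximized at p=0.5 and decreases as p moves toward 0 or 1.

H(A) = H(0.14) = 0.5842 bits
H(B) = H(0.13) = 0.5574 bits

Distribution A (p=0.14) is closer to uniform (p=0.5), so it has higher entropy.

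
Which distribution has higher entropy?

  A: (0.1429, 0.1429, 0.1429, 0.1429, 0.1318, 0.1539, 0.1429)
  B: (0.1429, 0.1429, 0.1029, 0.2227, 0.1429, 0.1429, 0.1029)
A

Both distributions are close to uniform, making this a harder comparison.

H(A) = 2.8061 bits
H(B) = 2.7620 bits

The distribution closer to uniform has higher entropy.
Answer: A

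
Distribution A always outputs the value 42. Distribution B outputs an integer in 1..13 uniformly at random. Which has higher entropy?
B

A is deterministic, so H(A) = 0. B is uniform over 13 outcomes, so H(B) = log₂(13) = 3.700 bits. Any distribution with genuine randomness has higher entropy than a deterministic one.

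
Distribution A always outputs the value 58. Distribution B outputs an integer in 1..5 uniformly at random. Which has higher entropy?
B

A is deterministic, so H(A) = 0. B is uniform over 5 outcomes, so H(B) = log₂(5) = 2.322 bits. Any distribution with genuine randomness has higher entropy than a deterministic one.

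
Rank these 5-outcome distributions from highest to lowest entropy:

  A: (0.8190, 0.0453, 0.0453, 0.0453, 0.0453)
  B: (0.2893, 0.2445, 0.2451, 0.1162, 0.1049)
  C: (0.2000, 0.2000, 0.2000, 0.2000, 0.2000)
C > B > A

Key insight: Entropy is maximized by uniform distributions and minimized by concentrated distributions.

- Uniform distributions have maximum entropy log₂(5) = 2.3219 bits
- The more "peaked" or concentrated a distribution, the lower its entropy

Entropies:
  H(A) = 1.0443 bits
  H(B) = 2.2138 bits
  H(C) = 2.3219 bits

Ranking: C > B > A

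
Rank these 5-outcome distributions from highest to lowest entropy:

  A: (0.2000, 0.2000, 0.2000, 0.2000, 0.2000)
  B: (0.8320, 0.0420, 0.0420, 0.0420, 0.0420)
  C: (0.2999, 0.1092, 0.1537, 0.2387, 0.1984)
A > C > B

Key insight: Entropy is maximized by uniform distributions and minimized by concentrated distributions.

- Uniform distributions have maximum entropy log₂(5) = 2.3219 bits
- The more "peaked" or concentrated a distribution, the lower its entropy

Entropies:
  H(A) = 2.3219 bits
  H(B) = 0.9891 bits
  H(C) = 2.2417 bits

Ranking: A > C > B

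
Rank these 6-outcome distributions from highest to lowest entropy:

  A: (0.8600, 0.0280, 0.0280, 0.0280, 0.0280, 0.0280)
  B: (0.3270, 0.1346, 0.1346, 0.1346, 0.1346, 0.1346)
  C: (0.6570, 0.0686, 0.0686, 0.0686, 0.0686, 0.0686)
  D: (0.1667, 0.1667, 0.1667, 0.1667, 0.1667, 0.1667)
D > B > C > A

Key insight: Entropy is maximized by uniform distributions and minimized by concentrated distributions.

Entropies:
  H(A) = 0.9093 bits
  H(B) = 2.4745 bits
  H(C) = 1.7241 bits
  H(D) = 2.5850 bits

Ranking: D > B > C > A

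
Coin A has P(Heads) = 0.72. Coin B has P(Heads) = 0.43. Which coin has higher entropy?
B

For binary distributions, entropy is maximized at p=0.5 and decreases as p moves toward 0 or 1.

H(A) = H(0.72) = 0.8555 bits
H(B) = H(0.43) = 0.9858 bits

Distribution B (p=0.43) is closer to uniform (p=0.5), so it has higher entropy.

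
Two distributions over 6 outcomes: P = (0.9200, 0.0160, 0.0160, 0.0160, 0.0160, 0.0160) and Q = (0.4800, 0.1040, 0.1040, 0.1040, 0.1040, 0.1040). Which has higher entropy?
Q

P is highly concentrated on one outcome (92%), making it nearly deterministic. Q spreads its mass more evenly (max 48%). The more spread-out distribution has higher entropy: H(P) ≈ 0.588 bits, H(Q) ≈ 2.206 bits.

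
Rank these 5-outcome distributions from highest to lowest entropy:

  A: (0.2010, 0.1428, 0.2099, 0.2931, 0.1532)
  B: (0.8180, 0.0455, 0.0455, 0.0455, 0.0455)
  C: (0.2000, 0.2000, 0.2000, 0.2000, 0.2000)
C > A > B

Key insight: Entropy is maximized by uniform distributions and minimized by concentrated distributions.

- Uniform distributions have maximum entropy log₂(5) = 2.3219 bits
- The more "peaked" or concentrated a distribution, the lower its entropy

Entropies:
  H(A) = 2.2725 bits
  H(B) = 1.0484 bits
  H(C) = 2.3219 bits

Ranking: C > A > B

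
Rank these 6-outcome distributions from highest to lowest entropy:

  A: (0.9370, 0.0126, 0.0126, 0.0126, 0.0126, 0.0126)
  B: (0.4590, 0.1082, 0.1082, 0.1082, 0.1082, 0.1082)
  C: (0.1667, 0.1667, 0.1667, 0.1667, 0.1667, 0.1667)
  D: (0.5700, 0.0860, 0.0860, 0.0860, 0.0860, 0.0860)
C > B > D > A

Key insight: Entropy is maximized by uniform distributions and minimized by concentrated distributions.

Entropies:
  H(A) = 0.4855 bits
  H(B) = 2.2513 bits
  H(C) = 2.5850 bits
  H(D) = 1.9842 bits

Ranking: C > B > D > A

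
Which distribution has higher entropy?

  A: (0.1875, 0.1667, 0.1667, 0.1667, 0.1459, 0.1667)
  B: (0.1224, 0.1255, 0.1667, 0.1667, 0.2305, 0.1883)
A

Both distributions are close to uniform, making this a harder comparison.

H(A) = 2.5812 bits
H(B) = 2.5499 bits

The distribution closer to uniform has higher entropy.
Answer: A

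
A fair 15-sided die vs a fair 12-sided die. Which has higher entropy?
15-sided die

Both are uniform distributions; for uniform over n outcomes, H = log₂(n). H(15-sided) = log₂(15) = 3.907 bits and H(12-sided) = log₂(12) = 3.585 bits. More outcomes in a uniform distribution means higher entropy.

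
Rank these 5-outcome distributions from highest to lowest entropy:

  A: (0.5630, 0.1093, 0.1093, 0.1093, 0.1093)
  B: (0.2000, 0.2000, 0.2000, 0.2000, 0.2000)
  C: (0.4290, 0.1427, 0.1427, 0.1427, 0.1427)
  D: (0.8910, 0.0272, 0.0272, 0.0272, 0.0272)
B > C > A > D

Key insight: Entropy is maximized by uniform distributions and minimized by concentrated distributions.

Entropies:
  H(A) = 1.8625 bits
  H(B) = 2.3219 bits
  H(C) = 2.1274 bits
  H(D) = 0.7149 bits

Ranking: B > C > A > D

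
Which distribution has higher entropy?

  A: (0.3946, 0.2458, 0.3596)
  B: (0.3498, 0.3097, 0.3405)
B

Both distributions are close to uniform, making this a harder comparison.

H(A) = 1.5576 bits
H(B) = 1.5830 bits

The distribution closer to uniform has higher entropy.
Answer: B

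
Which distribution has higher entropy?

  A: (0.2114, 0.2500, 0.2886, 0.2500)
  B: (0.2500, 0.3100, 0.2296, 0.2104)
A

Both distributions are close to uniform, making this a harder comparison.

H(A) = 1.9914 bits
H(B) = 1.9843 bits

The distribution closer to uniform has higher entropy.
Answer: A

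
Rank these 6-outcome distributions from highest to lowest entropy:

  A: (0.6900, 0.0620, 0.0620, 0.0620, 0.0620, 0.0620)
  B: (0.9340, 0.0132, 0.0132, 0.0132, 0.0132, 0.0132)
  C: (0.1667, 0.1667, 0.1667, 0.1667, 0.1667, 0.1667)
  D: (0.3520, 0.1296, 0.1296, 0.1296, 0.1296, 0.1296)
C > D > A > B

Key insight: Entropy is maximized by uniform distributions and minimized by concentrated distributions.

Entropies:
  H(A) = 1.6130 bits
  H(B) = 0.5041 bits
  H(C) = 2.5850 bits
  H(D) = 2.4405 bits

Ranking: C > D > A > B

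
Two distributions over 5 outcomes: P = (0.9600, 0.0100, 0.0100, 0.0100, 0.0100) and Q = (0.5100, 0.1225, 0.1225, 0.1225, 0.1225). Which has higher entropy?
Q

P is highly concentrated on one outcome (96%), making it nearly deterministic. Q spreads its mass more evenly (max 51%). The more spread-out distribution has higher entropy: H(P) ≈ 0.322 bits, H(Q) ≈ 1.980 bits.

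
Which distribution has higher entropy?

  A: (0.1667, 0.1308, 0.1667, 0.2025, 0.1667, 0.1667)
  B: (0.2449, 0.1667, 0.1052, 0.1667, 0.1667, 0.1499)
A

Both distributions are close to uniform, making this a harder comparison.

H(A) = 2.5737 bits
H(B) = 2.5417 bits

The distribution closer to uniform has higher entropy.
Answer: A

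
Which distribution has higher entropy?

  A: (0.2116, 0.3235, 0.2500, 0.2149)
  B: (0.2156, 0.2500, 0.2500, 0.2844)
B

Both distributions are close to uniform, making this a harder comparison.

H(A) = 1.9775 bits
H(B) = 1.9931 bits

The distribution closer to uniform has higher entropy.
Answer: B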